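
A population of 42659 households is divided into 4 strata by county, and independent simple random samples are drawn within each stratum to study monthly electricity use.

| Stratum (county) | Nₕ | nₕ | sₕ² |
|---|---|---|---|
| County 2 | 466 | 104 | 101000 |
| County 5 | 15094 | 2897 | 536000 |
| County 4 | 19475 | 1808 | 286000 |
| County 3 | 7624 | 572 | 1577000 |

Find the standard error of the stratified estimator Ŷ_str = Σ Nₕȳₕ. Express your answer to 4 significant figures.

486700

Var(Ŷ_str) = Σₕ Nₕ²(1 − fₕ)sₕ²/nₕ.
County 2: 466²·(1 − 104/466)·101000/104 = 1.6382588 × 10^8.
County 5: 15094²·(1 − 2897/15094)·536000/2897 = 3.4062276 × 10^10.
County 4: 19475²·(1 − 1808/19475)·286000/1808 = 5.4426184 × 10^10.
County 3: 7624²·(1 − 572/7624)·1577000/572 = 1.4822821 × 10^11.
Sum = 2.368805 × 10^11.
SE = √(2.368805 × 10^11) = 486700.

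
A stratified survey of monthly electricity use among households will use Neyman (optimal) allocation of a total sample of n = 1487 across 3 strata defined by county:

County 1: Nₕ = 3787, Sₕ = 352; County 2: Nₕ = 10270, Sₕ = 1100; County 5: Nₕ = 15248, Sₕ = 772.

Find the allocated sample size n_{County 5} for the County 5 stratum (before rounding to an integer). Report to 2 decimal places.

717.34

Neyman allocation: nₕ = n·NₕSₕ / Σⱼ NⱼSⱼ.
Σ NⱼSⱼ = 3787·352 + 10270·1100 + 15248·772 = 2.440148 × 10^7.
n_{County 5} = 1487·15248·772 / (2.440148 × 10^7) = 717.34.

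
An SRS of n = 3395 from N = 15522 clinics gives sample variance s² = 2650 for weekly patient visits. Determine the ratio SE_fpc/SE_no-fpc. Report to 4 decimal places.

f = n/N = 3395/15522 = 0.21872181.
SE_no-fpc = √(s²/n) = 0.88349287; SE_fpc = √((1−f)s²/n) = 0.78091883.
Ratio = √(1−f) = 0.88389942.

0.8839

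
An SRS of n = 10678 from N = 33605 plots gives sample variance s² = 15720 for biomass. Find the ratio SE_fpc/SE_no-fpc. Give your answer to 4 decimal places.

f = n/N = 10678/33605 = 0.31775033.
SE_no-fpc = √(s²/n) = 1.2133366; SE_fpc = √((1−f)s²/n) = 1.0021967.
Ratio = √(1−f) = 0.82598406.

0.8260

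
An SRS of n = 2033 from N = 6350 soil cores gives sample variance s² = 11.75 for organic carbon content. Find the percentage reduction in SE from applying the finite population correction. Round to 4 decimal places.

17.5474

f = n/N = 2033/6350 = 0.32015748.
SE_no-fpc = √(s²/n) = 0.076023917; SE_fpc = √((1−f)s²/n) = 0.062683669.
Ratio = √(1−f) = 0.82452563. Reduction = 100·(1 − 0.82452563) = 17.5474%.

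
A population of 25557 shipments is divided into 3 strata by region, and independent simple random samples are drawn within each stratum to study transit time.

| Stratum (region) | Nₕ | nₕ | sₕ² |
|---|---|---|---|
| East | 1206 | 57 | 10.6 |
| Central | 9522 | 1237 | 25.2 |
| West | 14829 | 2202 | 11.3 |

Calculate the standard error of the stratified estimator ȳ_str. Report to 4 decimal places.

Var(ȳ_str) = Σₕ Wₕ²(1 − fₕ)sₕ²/nₕ with Wₕ = Nₕ/N, N = 25557.
East: Wₕ = 0.04718864; term = 0.04718864²·(1 − 0.04726368)·10.6/57 = 3.945287 × 10^-4.
Central: Wₕ = 0.37257894; term = 0.37257894²·(1 − 0.12990968)·25.2/1237 = 0.0024605477.
West: Wₕ = 0.58023242; term = 0.58023242²·(1 − 0.14849282)·11.3/2202 = 0.0014711381.
Sum = 0.0043262145.
SE = √(0.0043262145) = 0.0658.

0.0658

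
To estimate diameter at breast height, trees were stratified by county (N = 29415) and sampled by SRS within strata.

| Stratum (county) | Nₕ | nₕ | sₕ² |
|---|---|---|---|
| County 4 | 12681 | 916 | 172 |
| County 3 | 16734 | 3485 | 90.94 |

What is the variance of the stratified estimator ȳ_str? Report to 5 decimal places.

Var(ȳ_str) = Σₕ Wₕ²(1 − fₕ)sₕ²/nₕ with Wₕ = Nₕ/N, N = 29415.
County 4: Wₕ = 0.43110658; term = 0.43110658²·(1 − 0.07223405)·172/916 = 0.032377305.
County 3: Wₕ = 0.56889342; term = 0.56889342²·(1 − 0.20825864)·90.94/3485 = 0.0066864766.
Sum = 0.039063782.

0.03906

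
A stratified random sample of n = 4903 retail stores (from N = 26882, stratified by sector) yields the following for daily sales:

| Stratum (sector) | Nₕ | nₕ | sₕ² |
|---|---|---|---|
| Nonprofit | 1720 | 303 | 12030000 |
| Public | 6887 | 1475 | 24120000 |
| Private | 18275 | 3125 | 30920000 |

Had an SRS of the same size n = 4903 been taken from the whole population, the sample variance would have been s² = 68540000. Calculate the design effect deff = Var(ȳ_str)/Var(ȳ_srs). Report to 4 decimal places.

Var(ȳ_str) = Σ Wₕ²(1−fₕ)sₕ²/nₕ with Wₕ = Nₕ/26882:
  Nonprofit: (1720/26882)²·(1−303/1720)·12030000/303 = 133.90542
  Public: (6887/26882)²·(1−1475/6887)·24120000/1475 = 843.43186
  Private: (18275/26882)²·(1−3125/18275)·30920000/3125 = 3790.8476
  → Var(ȳ_str) = 4768.1849.
Var(ȳ_srs) = (1 − 4903/26882)·68540000/4903 = 11429.535.
deff = 4768.1849 / 11429.535 = 0.4172.

0.4172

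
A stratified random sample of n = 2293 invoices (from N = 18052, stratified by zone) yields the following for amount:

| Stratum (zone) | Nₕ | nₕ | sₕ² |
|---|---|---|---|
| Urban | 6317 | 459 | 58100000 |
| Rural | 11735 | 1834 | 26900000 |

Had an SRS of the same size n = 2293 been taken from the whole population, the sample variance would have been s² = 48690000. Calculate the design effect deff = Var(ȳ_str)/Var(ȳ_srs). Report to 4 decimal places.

Var(ȳ_str) = Σ Wₕ²(1−fₕ)sₕ²/nₕ with Wₕ = Nₕ/18052:
  Urban: (6317/18052)²·(1−459/6317)·58100000/459 = 14373.848
  Rural: (11735/18052)²·(1−1834/11735)·26900000/1834 = 5229.5516
  → Var(ȳ_str) = 19603.4.
Var(ȳ_srs) = (1 − 2293/18052)·48690000/2293 = 18536.983.
deff = 19603.4 / 18536.983 = 1.0575.

1.0575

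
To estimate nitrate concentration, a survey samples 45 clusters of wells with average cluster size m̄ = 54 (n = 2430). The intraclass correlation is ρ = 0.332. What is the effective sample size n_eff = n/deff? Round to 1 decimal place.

130.7

deff = 1 + (54 − 1)·0.332 = 1 + 17.596 = 18.596.
n_eff = 2430 / 18.596 = 130.7.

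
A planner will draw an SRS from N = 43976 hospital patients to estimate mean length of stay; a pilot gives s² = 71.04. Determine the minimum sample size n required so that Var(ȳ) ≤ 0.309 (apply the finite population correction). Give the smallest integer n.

Without fpc, n₀ = s²/D = 71.04/0.309 = 229.9029.
With fpc, (1 − n/N)·s²/n ≤ D requires n ≥ n₀/(1 + n₀/N) = 229.9029/(1 + 229.9029/43976) = 228.7072.
Rounding up, n = 229.

229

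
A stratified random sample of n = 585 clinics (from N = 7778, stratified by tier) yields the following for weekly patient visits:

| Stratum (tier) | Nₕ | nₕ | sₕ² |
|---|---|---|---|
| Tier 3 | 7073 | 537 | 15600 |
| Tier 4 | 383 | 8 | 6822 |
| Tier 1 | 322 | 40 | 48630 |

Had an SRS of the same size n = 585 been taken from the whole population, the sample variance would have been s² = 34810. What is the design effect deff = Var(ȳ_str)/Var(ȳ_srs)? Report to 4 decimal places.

Var(ȳ_str) = Σ Wₕ²(1−fₕ)sₕ²/nₕ with Wₕ = Nₕ/7778:
  Tier 3: (7073/7778)²·(1−537/7073)·15600/537 = 22.198833
  Tier 4: (383/7778)²·(1−8/383)·6822/8 = 2.0244912
  Tier 1: (322/7778)²·(1−40/322)·48630/40 = 1.8247921
  → Var(ȳ_str) = 26.048116.
Var(ȳ_srs) = (1 − 585/7778)·34810/585 = 55.02883.
deff = 26.048116 / 55.02883 = 0.4734.

0.4734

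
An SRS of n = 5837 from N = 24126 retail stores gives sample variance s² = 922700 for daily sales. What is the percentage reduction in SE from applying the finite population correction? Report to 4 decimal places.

12.9333

f = n/N = 5837/24126 = 0.24193816.
SE_no-fpc = √(s²/n) = 12.572899; SE_fpc = √((1−f)s²/n) = 10.946814.
Ratio = √(1−f) = 0.87066747. Reduction = 100·(1 − 0.87066747) = 12.9333%.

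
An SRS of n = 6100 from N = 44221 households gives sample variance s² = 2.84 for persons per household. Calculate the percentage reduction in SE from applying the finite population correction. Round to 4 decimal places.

f = n/N = 6100/44221 = 0.13794351.
SE_no-fpc = √(s²/n) = 0.021577159; SE_fpc = √((1−f)s²/n) = 0.020033744.
Ratio = √(1−f) = 0.92846997. Reduction = 100·(1 − 0.92846997) = 7.1530%.

7.1530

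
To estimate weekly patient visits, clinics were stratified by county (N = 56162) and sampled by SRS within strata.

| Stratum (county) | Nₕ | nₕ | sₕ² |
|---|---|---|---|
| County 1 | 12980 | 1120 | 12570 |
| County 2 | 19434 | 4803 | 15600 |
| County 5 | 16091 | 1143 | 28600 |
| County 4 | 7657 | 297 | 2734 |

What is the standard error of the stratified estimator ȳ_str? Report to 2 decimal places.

Var(ȳ_str) = Σₕ Wₕ²(1 − fₕ)sₕ²/nₕ with Wₕ = Nₕ/N, N = 56162.
County 1: Wₕ = 0.23111713; term = 0.23111713²·(1 − 0.08628659)·12570/1120 = 0.5477615.
County 2: Wₕ = 0.34603469; term = 0.34603469²·(1 − 0.24714418)·15600/4803 = 0.29279462.
County 5: Wₕ = 0.28651045; term = 0.28651045²·(1 − 0.07103350)·28600/1143 = 1.9080985.
County 4: Wₕ = 0.13633774; term = 0.13633774²·(1 − 0.03878804)·2734/297 = 0.16447254.
Sum = 2.9131272.
SE = √(2.9131272) = 1.71.

1.71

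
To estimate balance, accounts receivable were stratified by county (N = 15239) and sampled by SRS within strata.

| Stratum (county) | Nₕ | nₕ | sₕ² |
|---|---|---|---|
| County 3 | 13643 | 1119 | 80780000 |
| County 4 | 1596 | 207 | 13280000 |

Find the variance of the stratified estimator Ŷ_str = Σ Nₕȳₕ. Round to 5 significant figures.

Var(Ŷ_str) = Σₕ Nₕ²(1 − fₕ)sₕ²/nₕ.
County 3: 13643²·(1 − 1119/13643)·80780000/1119 = 1.2334646 × 10^13.
County 4: 1596²·(1 − 207/1596)·13280000/207 = 1.4222072 × 10^11.
Sum = 1.2476867 × 10^13.

1.2477 × 10^13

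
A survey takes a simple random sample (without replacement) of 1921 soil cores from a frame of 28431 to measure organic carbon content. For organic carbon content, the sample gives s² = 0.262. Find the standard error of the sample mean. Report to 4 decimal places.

Under SRS without replacement, Var(ȳ) = (1 − f)·s²/n with f = n/N = 1921/28431 = 0.06756709.
Var(ȳ) = (1 − 0.06756709)·0.262/1921 = 0.93243291·1.363873 × 10^-4 = 1.2717201 × 10^-4.
SE(ȳ) = √(1.2717201 × 10^-4) = 0.0113.

0.0113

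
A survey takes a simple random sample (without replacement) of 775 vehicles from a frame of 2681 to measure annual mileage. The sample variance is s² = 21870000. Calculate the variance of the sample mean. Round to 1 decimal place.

Under SRS without replacement, Var(ȳ) = (1 − f)·s²/n with f = n/N = 775/2681 = 0.28907124.
Var(ȳ) = (1 − 0.28907124)·21870000/775 = 0.71092876·28219.355 = 20061.951.

20062.0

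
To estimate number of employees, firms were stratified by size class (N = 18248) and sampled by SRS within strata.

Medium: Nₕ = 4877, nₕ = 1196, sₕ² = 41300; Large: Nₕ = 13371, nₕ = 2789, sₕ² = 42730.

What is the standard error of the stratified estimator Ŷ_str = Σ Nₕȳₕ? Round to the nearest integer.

52799

Var(Ŷ_str) = Σₕ Nₕ²(1 − fₕ)sₕ²/nₕ.
Medium: 4877²·(1 − 1196/4877)·41300/1196 = 6.1992257 × 10^8.
Large: 13371²·(1 − 2789/13371)·42730/2789 = 2.1677841 × 10^9.
Sum = 2.7877067 × 10^9.
SE = √(2.7877067 × 10^9) = 52799.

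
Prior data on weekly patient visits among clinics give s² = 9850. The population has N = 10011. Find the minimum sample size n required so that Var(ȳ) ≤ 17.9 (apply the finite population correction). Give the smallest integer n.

522

Without fpc, n₀ = s²/D = 9850/17.9 = 550.2793.
With fpc, (1 − n/N)·s²/n ≤ D requires n ≥ n₀/(1 + n₀/N) = 550.2793/(1 + 550.2793/10011) = 521.6078.
Rounding up, n = 522.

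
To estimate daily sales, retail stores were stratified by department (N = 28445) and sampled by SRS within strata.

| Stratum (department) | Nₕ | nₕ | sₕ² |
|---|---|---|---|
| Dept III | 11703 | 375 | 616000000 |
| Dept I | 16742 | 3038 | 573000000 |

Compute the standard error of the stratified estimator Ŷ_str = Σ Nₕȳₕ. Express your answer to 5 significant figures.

1.6157 × 10^7

Var(Ŷ_str) = Σₕ Nₕ²(1 − fₕ)sₕ²/nₕ.
Dept III: 11703²·(1 − 375/11703)·616000000/375 = 2.1777092 × 10^14.
Dept I: 16742²·(1 − 3038/16742)·573000000/3038 = 4.3273452 × 10^13.
Sum = 2.6104437 × 10^14.
SE = √(2.6104437 × 10^14) = 1.6157 × 10^7.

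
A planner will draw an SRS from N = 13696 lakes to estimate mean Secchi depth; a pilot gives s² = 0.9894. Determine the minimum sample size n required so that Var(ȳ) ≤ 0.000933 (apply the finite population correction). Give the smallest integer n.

Without fpc, n₀ = s²/D = 0.9894/0.000933 = 1060.4502.
With fpc, (1 − n/N)·s²/n ≤ D requires n ≥ n₀/(1 + n₀/N) = 1060.4502/(1 + 1060.4502/13696) = 984.2425.
Rounding up, n = 985.

985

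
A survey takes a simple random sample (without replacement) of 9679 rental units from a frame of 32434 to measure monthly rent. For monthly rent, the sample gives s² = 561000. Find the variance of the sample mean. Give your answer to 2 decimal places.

40.66

Under SRS without replacement, Var(ȳ) = (1 − f)·s²/n with f = n/N = 9679/32434 = 0.29842141.
Var(ȳ) = (1 − 0.29842141)·561000/9679 = 0.70157859·57.960533 = 40.663869.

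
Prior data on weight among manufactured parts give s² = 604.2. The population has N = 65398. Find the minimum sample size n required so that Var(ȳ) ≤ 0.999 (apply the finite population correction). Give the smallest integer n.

600

Without fpc, n₀ = s²/D = 604.2/0.999 = 604.8048.
With fpc, (1 − n/N)·s²/n ≤ D requires n ≥ n₀/(1 + n₀/N) = 604.8048/(1 + 604.8048/65398) = 599.2628.
Rounding up, n = 600.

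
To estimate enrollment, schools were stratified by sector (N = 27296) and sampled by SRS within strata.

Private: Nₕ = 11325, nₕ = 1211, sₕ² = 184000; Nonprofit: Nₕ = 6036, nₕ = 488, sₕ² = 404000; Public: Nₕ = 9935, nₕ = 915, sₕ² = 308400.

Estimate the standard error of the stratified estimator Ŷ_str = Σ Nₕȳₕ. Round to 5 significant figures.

Var(Ŷ_str) = Σₕ Nₕ²(1 − fₕ)sₕ²/nₕ.
Private: 11325²·(1 − 1211/11325)·184000/1211 = 1.740343 × 10^10.
Nonprofit: 6036²·(1 − 488/6036)·404000/488 = 2.7723447 × 10^10.
Public: 9935²·(1 − 915/9935)·308400/915 = 3.0204224 × 10^10.
Sum = 7.5331101 × 10^10.
SE = √(7.5331101 × 10^10) = 274470.

274470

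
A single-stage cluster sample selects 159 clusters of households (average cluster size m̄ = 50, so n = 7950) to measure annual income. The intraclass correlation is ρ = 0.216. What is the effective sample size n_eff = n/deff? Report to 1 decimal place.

deff = 1 + (50 − 1)·0.216 = 1 + 10.584 = 11.584.
n_eff = 7950 / 11.584 = 686.3.

686.3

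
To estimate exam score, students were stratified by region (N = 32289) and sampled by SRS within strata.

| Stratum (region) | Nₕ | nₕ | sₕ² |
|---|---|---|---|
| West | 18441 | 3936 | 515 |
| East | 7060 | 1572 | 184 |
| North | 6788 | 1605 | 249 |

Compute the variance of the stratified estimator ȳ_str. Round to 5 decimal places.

Var(ȳ_str) = Σₕ Wₕ²(1 − fₕ)sₕ²/nₕ with Wₕ = Nₕ/N, N = 32289.
West: Wₕ = 0.57112329; term = 0.57112329²·(1 − 0.21343745)·515/3936 = 0.033569521.
East: Wₕ = 0.21865031; term = 0.21865031²·(1 − 0.22266289)·184/1572 = 0.0043498562.
North: Wₕ = 0.21022639; term = 0.21022639²·(1 − 0.23644667)·249/1605 = 0.0052352589.
Sum = 0.043154636.

0.04315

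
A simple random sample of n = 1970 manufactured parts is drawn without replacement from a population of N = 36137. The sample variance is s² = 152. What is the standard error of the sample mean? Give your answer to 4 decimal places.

0.2701

Under SRS without replacement, Var(ȳ) = (1 − f)·s²/n with f = n/N = 1970/36137 = 0.05451476.
Var(ȳ) = (1 − 0.05451476)·152/1970 = 0.94548524·0.07715736 = 0.072951145.
SE(ȳ) = √(0.072951145) = 0.2701.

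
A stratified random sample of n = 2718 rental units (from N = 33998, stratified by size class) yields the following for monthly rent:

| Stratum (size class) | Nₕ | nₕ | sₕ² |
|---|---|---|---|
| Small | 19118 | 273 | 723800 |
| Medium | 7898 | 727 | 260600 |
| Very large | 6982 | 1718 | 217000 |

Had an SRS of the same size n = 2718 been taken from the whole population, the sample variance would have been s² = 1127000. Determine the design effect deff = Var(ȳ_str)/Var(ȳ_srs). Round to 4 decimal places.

2.2228

Var(ȳ_str) = Σ Wₕ²(1−fₕ)sₕ²/nₕ with Wₕ = Nₕ/33998:
  Small: (19118/33998)²·(1−273/19118)·723800/273 = 826.39521
  Medium: (7898/33998)²·(1−727/7898)·260600/727 = 17.56427
  Very large: (6982/33998)²·(1−1718/6982)·217000/1718 = 4.0162946
  → Var(ȳ_str) = 847.97577.
Var(ȳ_srs) = (1 − 2718/33998)·1127000/2718 = 381.49411.
deff = 847.97577 / 381.49411 = 2.2228.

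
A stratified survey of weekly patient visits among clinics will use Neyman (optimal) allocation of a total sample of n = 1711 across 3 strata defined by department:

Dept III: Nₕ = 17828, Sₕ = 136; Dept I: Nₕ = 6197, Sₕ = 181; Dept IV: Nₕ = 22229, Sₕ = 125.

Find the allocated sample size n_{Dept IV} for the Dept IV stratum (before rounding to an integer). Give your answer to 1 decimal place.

Neyman allocation: nₕ = n·NₕSₕ / Σⱼ NⱼSⱼ.
Σ NⱼSⱼ = 17828·136 + 6197·181 + 22229·125 = 6.32489 × 10^6.
n_{Dept IV} = 1711·22229·125 / (6.32489 × 10^6) = 751.7.

751.7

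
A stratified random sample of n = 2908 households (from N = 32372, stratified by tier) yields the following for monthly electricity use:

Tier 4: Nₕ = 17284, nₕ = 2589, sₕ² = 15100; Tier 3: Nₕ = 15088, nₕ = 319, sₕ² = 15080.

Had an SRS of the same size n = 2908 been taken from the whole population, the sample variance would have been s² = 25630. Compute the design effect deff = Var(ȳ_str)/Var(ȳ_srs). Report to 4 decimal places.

Var(ȳ_str) = Σ Wₕ²(1−fₕ)sₕ²/nₕ with Wₕ = Nₕ/32372:
  Tier 4: (17284/32372)²·(1−2589/17284)·15100/2589 = 1.4135777
  Tier 3: (15088/32372)²·(1−319/15088)·15080/319 = 10.052044
  → Var(ȳ_str) = 11.465622.
Var(ȳ_srs) = (1 − 2908/32372)·25630/2908 = 8.021884.
deff = 11.465622 / 8.021884 = 1.4293.

1.4293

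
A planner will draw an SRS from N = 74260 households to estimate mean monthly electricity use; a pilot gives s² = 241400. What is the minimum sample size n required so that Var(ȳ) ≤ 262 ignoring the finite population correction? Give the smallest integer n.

922

Without fpc, n₀ = s²/D = 241400/262 = 921.3740.
Rounding up, n = 922.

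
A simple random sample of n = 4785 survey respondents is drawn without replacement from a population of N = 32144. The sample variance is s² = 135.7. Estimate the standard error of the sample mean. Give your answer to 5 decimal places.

0.15536

Under SRS without replacement, Var(ȳ) = (1 − f)·s²/n with f = n/N = 4785/32144 = 0.14886137.
Var(ȳ) = (1 − 0.14886137)·135.7/4785 = 0.85113863·0.028359457 = 0.024137829.
SE(ȳ) = √(0.024137829) = 0.15536.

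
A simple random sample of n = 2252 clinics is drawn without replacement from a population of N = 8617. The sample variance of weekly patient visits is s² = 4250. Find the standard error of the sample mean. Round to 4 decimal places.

Under SRS without replacement, Var(ȳ) = (1 − f)·s²/n with f = n/N = 2252/8617 = 0.26134386.
Var(ȳ) = (1 − 0.26134386)·4250/2252 = 0.73865614·1.8872114 = 1.3940003.
SE(ȳ) = √(1.3940003) = 1.1807.

1.1807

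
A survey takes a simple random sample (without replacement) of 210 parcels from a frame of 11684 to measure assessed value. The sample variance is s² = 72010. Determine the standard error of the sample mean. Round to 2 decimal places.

Under SRS without replacement, Var(ȳ) = (1 − f)·s²/n with f = n/N = 210/11684 = 0.01797330.
Var(ȳ) = (1 − 0.01797330)·72010/210 = 0.98202670·342.90476 = 336.74163.
SE(ȳ) = √(336.74163) = 18.35.

18.35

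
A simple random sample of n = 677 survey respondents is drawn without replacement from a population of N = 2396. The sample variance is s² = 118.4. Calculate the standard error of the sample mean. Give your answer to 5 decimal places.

0.35422

Under SRS without replacement, Var(ȳ) = (1 − f)·s²/n with f = n/N = 677/2396 = 0.28255426.
Var(ȳ) = (1 − 0.28255426)·118.4/677 = 0.71744574·0.17488922 = 0.12547352.
SE(ȳ) = √(0.12547352) = 0.35422.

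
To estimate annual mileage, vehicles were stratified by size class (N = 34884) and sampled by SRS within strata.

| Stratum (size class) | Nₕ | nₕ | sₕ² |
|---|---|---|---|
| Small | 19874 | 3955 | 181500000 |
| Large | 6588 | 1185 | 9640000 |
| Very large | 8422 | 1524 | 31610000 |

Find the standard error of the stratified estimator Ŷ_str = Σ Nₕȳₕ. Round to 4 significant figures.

4.002 × 10^6

Var(Ŷ_str) = Σₕ Nₕ²(1 − fₕ)sₕ²/nₕ.
Small: 19874²·(1 − 3955/19874)·181500000/3955 = 1.4518816 × 10^13.
Large: 6588²·(1 − 1185/6588)·9640000/1185 = 2.8956578 × 10^11.
Very large: 8422²·(1 − 1524/8422)·31610000/1524 = 1.2049748 × 10^12.
Sum = 1.6013357 × 10^13.
SE = √(1.6013357 × 10^13) = 4.002 × 10^6.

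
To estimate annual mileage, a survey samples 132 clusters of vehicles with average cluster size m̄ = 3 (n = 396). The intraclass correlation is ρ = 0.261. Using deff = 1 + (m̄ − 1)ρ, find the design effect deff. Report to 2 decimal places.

1.52

deff = 1 + (3 − 1)·0.261 = 1 + 0.522 = 1.522.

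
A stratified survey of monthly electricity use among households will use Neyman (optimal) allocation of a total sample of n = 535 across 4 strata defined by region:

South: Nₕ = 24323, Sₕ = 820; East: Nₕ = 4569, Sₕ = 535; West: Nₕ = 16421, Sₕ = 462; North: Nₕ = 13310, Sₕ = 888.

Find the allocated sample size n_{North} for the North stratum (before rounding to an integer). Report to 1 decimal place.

151.3

Neyman allocation: nₕ = n·NₕSₕ / Σⱼ NⱼSⱼ.
Σ NⱼSⱼ = 24323·820 + 4569·535 + 16421·462 + 13310·888 = 4.1795057 × 10^7.
n_{North} = 535·13310·888 / (4.1795057 × 10^7) = 151.3.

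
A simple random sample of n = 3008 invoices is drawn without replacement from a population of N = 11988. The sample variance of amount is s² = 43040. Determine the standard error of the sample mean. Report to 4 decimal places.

Under SRS without replacement, Var(ȳ) = (1 − f)·s²/n with f = n/N = 3008/11988 = 0.25091758.
Var(ȳ) = (1 − 0.25091758)·43040/3008 = 0.74908242·14.308511 = 10.718254.
SE(ȳ) = √(10.718254) = 3.2739.

3.2739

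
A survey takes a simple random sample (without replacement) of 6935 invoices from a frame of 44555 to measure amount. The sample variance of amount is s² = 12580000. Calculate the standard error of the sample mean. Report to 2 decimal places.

39.14

Under SRS without replacement, Var(ȳ) = (1 − f)·s²/n with f = n/N = 6935/44555 = 0.15565032.
Var(ȳ) = (1 − 0.15565032)·12580000/6935 = 0.84434968·1813.987 = 1531.6394.
SE(ȳ) = √(1531.6394) = 39.14.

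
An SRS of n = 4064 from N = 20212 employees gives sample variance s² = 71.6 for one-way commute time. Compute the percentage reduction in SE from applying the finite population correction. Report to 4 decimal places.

f = n/N = 4064/20212 = 0.20106867.
SE_no-fpc = √(s²/n) = 0.13273323; SE_fpc = √((1−f)s²/n) = 0.11864089.
Ratio = √(1−f) = 0.89382959. Reduction = 100·(1 − 0.89382959) = 10.6170%.

10.6170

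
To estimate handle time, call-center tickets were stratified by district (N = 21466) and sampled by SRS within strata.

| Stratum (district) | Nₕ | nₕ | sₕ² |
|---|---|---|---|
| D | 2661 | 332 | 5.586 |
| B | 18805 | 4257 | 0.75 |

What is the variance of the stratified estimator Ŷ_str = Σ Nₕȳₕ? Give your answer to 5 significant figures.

Var(Ŷ_str) = Σₕ Nₕ²(1 − fₕ)sₕ²/nₕ.
D: 2661²·(1 − 332/2661)·5.586/332 = 104274.28.
B: 18805²·(1 − 4257/18805)·0.75/4257 = 48198.58.
Sum = 152472.86.

152470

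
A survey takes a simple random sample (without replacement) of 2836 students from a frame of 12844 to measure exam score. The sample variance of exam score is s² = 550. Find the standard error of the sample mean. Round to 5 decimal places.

0.38873

Under SRS without replacement, Var(ȳ) = (1 − f)·s²/n with f = n/N = 2836/12844 = 0.22080349.
Var(ȳ) = (1 − 0.22080349)·550/2836 = 0.77919651·0.19393512 = 0.15111357.
SE(ȳ) = √(0.15111357) = 0.38873.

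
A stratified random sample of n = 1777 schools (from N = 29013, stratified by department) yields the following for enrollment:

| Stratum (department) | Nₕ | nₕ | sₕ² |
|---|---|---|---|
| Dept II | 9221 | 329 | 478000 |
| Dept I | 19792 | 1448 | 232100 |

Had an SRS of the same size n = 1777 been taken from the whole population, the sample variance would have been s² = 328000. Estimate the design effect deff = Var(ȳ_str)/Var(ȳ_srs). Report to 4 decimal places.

Var(ȳ_str) = Σ Wₕ²(1−fₕ)sₕ²/nₕ with Wₕ = Nₕ/29013:
  Dept II: (9221/29013)²·(1−329/9221)·478000/329 = 141.52208
  Dept I: (19792/29013)²·(1−1448/19792)·232100/1448 = 69.136124
  → Var(ȳ_str) = 210.6582.
Var(ȳ_srs) = (1 − 1777/29013)·328000/1777 = 173.27548.
deff = 210.6582 / 173.27548 = 1.2157.

1.2157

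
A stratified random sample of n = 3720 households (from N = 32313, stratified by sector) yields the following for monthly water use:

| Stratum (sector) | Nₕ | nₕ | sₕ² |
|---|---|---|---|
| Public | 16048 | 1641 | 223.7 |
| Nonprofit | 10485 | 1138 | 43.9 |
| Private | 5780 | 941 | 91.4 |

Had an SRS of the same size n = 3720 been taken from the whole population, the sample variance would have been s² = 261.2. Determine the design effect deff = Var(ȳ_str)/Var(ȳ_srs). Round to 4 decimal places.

Var(ȳ_str) = Σ Wₕ²(1−fₕ)sₕ²/nₕ with Wₕ = Nₕ/32313:
  Public: (16048/32313)²·(1−1641/16048)·223.7/1641 = 0.030185426
  Nonprofit: (10485/32313)²·(1−1138/10485)·43.9/1138 = 0.003620832
  Private: (5780/32313)²·(1−941/5780)·91.4/941 = 0.0026018693
  → Var(ȳ_str) = 0.036408127.
Var(ȳ_srs) = (1 − 3720/32313)·261.2/3720 = 0.06213162.
deff = 0.036408127 / 0.06213162 = 0.5860.

0.5860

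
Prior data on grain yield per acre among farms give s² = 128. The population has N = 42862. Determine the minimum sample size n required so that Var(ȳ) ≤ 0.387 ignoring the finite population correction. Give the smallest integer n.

331

Without fpc, n₀ = s²/D = 128/0.387 = 330.7494.
Rounding up, n = 331.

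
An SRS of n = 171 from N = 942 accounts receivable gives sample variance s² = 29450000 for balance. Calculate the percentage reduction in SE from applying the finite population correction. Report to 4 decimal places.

9.5306

f = n/N = 171/942 = 0.18152866.
SE_no-fpc = √(s²/n) = 414.99665; SE_fpc = √((1−f)s²/n) = 375.44501.
Ratio = √(1−f) = 0.90469406. Reduction = 100·(1 − 0.90469406) = 9.5306%.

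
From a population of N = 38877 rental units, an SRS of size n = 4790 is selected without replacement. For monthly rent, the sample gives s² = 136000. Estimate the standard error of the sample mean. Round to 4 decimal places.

Under SRS without replacement, Var(ȳ) = (1 − f)·s²/n with f = n/N = 4790/38877 = 0.12320910.
Var(ȳ) = (1 − 0.12320910)·136000/4790 = 0.87679090·28.392484 = 24.894272.
SE(ȳ) = √(24.894272) = 4.9894.

4.9894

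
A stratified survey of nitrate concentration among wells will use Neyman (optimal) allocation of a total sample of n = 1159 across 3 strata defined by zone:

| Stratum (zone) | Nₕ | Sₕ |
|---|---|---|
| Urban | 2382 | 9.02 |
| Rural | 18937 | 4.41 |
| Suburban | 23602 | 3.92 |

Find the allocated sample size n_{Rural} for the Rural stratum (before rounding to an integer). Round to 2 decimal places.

Neyman allocation: nₕ = n·NₕSₕ / Σⱼ NⱼSⱼ.
Σ NⱼSⱼ = 2382·9.02 + 18937·4.41 + 23602·3.92 = 197517.65.
n_{Rural} = 1159·18937·4.41 / 197517.65 = 490.04.

490.04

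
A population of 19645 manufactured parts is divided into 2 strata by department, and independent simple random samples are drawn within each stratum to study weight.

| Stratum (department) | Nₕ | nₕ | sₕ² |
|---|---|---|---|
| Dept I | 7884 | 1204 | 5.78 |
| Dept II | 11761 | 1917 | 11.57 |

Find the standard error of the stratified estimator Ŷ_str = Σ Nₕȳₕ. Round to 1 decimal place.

Var(Ŷ_str) = Σₕ Nₕ²(1 − fₕ)sₕ²/nₕ.
Dept I: 7884²·(1 − 1204/7884)·5.78/1204 = 252827.57.
Dept II: 11761²·(1 − 1917/11761)·11.57/1917 = 698758.5.
Sum = 951586.07.
SE = √(951586.07) = 975.5.

975.5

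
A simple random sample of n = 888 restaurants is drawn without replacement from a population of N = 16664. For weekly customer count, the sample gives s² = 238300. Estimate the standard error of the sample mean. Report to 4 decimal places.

15.9391

Under SRS without replacement, Var(ȳ) = (1 − f)·s²/n with f = n/N = 888/16664 = 0.05328853.
Var(ȳ) = (1 − 0.05328853)·238300/888 = 0.94671147·268.35586 = 254.05557.
SE(ȳ) = √(254.05557) = 15.9391.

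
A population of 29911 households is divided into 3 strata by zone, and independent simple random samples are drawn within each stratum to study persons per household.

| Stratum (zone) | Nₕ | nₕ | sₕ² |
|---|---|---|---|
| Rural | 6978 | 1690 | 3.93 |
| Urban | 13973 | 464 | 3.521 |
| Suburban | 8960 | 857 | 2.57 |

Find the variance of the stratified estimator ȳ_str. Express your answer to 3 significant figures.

0.00194

Var(ȳ_str) = Σₕ Wₕ²(1 − fₕ)sₕ²/nₕ with Wₕ = Nₕ/N, N = 29911.
Rural: Wₕ = 0.23329210; term = 0.23329210²·(1 − 0.24218974)·3.93/1690 = 9.5910552 × 10^-5.
Urban: Wₕ = 0.46715255; term = 0.46715255²·(1 − 0.03320690)·3.521/464 = 0.0016010284.
Suburban: Wₕ = 0.29955535; term = 0.29955535²·(1 − 0.09564732)·2.57/857 = 2.4335725 × 10^-4.
Sum = 0.0019402962.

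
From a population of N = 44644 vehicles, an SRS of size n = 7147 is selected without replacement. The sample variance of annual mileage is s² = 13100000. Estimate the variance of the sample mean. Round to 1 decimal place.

1539.5

Under SRS without replacement, Var(ȳ) = (1 − f)·s²/n with f = n/N = 7147/44644 = 0.16008870.
Var(ȳ) = (1 − 0.16008870)·13100000/7147 = 0.83991130·1832.9369 = 1539.5044.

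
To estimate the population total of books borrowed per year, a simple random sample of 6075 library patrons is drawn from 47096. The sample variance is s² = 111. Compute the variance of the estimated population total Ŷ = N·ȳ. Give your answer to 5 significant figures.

Var(Ŷ) = N²·Var(ȳ) = N²·(1 − n/N)·s²/n.
f = 6075/47096 = 0.12899185; Var(ȳ) = 0.87100815·111/6075 = 0.015914717.
Var(Ŷ) = 47096² · 0.015914717 = 3.5299371 × 10^7.

3.5299 × 10^7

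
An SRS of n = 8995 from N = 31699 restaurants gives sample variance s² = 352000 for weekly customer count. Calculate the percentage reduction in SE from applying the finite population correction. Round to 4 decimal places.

15.3692

f = n/N = 8995/31699 = 0.28376289.
SE_no-fpc = √(s²/n) = 6.2556256; SE_fpc = √((1−f)s²/n) = 5.2941855.
Ratio = √(1−f) = 0.84630793. Reduction = 100·(1 − 0.84630793) = 15.3692%.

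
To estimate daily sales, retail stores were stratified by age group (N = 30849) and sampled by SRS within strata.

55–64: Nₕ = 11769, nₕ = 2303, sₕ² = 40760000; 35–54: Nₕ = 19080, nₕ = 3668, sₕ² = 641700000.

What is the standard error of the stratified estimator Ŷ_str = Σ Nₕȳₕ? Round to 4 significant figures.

Var(Ŷ_str) = Σₕ Nₕ²(1 − fₕ)sₕ²/nₕ.
55–64: 11769²·(1 − 2303/11769)·40760000/2303 = 1.9717248 × 10^12.
35–54: 19080²·(1 − 3668/19080)·641700000/3668 = 5.1444634 × 10^13.
Sum = 5.3416359 × 10^13.
SE = √(5.3416359 × 10^13) = 7.309 × 10^6.

7.309 × 10^6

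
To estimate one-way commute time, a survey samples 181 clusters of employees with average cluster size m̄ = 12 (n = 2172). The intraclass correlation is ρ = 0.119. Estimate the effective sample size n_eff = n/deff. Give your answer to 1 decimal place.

940.7

deff = 1 + (12 − 1)·0.119 = 1 + 1.309 = 2.309.
n_eff = 2172 / 2.309 = 940.7.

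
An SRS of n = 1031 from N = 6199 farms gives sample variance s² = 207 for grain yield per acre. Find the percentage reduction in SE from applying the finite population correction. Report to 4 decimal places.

f = n/N = 1031/6199 = 0.16631715.
SE_no-fpc = √(s²/n) = 0.44808029; SE_fpc = √((1−f)s²/n) = 0.40912524.
Ratio = √(1−f) = 0.91306235. Reduction = 100·(1 − 0.91306235) = 8.6938%.

8.6938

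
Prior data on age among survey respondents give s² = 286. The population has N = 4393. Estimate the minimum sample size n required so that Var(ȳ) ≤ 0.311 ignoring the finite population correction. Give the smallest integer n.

920

Without fpc, n₀ = s²/D = 286/0.311 = 919.6141.
Rounding up, n = 920.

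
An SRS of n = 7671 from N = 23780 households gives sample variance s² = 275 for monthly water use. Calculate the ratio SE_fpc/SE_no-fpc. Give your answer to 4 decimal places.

f = n/N = 7671/23780 = 0.32258200.
SE_no-fpc = √(s²/n) = 0.18933912; SE_fpc = √((1−f)s²/n) = 0.15583633.
Ratio = √(1−f) = 0.82305407.

0.8231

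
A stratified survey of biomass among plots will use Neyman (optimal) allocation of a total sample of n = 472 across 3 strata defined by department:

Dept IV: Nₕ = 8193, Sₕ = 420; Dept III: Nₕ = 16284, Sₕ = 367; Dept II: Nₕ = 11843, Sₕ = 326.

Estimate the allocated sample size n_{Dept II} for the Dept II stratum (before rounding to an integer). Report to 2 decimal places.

137.24

Neyman allocation: nₕ = n·NₕSₕ / Σⱼ NⱼSⱼ.
Σ NⱼSⱼ = 8193·420 + 16284·367 + 11843·326 = 1.3278106 × 10^7.
n_{Dept II} = 472·11843·326 / (1.3278106 × 10^7) = 137.24.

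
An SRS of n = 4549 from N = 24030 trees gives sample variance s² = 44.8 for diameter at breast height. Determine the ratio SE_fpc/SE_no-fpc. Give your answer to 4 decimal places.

f = n/N = 4549/24030 = 0.18930504.
SE_no-fpc = √(s²/n) = 0.099238694; SE_fpc = √((1−f)s²/n) = 0.089353131.
Ratio = √(1−f) = 0.90038601.

0.9004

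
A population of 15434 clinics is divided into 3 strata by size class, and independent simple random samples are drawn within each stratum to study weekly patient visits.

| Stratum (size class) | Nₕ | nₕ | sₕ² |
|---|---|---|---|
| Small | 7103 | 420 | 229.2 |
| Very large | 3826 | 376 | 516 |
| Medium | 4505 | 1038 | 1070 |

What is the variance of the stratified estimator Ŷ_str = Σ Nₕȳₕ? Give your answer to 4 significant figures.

6.012 × 10^7

Var(Ŷ_str) = Σₕ Nₕ²(1 − fₕ)sₕ²/nₕ.
Small: 7103²·(1 − 420/7103)·229.2/420 = 2.5904702 × 10^7.
Very large: 3826²·(1 − 376/3826)·516/376 = 1.8114482 × 10^7.
Medium: 4505²·(1 − 1038/4505)·1070/1038 = 1.6100341 × 10^7.
Sum = 6.0119525 × 10^7.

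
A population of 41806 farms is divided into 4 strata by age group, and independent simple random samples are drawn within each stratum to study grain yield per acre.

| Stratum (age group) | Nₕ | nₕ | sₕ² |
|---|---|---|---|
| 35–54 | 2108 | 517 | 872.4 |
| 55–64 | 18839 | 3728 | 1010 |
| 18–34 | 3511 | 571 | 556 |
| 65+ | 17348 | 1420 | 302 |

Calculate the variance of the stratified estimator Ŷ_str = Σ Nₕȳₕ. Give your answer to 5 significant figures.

Var(Ŷ_str) = Σₕ Nₕ²(1 − fₕ)sₕ²/nₕ.
35–54: 2108²·(1 − 517/2108)·872.4/517 = 5.6593415 × 10^6.
55–64: 18839²·(1 − 3728/18839)·1010/3728 = 7.7125239 × 10^7.
18–34: 3511²·(1 − 571/3511)·556/571 = 1.0051175 × 10^7.
65+: 17348²·(1 − 1420/17348)·302/1420 = 5.8766423 × 10^7.
Sum = 1.5160218 × 10^8.

1.5160 × 10^8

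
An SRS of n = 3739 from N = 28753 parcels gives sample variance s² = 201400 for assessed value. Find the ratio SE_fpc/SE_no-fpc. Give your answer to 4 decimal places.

f = n/N = 3739/28753 = 0.13003860.
SE_no-fpc = √(s²/n) = 7.3392554; SE_fpc = √((1−f)s²/n) = 6.8454498.
Ratio = √(1−f) = 0.93271721.

0.9327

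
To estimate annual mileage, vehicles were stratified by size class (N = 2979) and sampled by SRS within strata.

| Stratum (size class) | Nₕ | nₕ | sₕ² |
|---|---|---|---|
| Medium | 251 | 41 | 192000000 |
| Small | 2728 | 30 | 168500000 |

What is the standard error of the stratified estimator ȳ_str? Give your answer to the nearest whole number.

2165

Var(ȳ_str) = Σₕ Wₕ²(1 − fₕ)sₕ²/nₕ with Wₕ = Nₕ/N, N = 2979.
Medium: Wₕ = 0.08425646; term = 0.08425646²·(1 − 0.16334661)·192000000/41 = 27814.38.
Small: Wₕ = 0.91574354; term = 0.91574354²·(1 − 0.01099707)·168500000/30 = 4.6582625 × 10^6.
Sum = 4.6860769 × 10^6.
SE = √(4.6860769 × 10^6) = 2165.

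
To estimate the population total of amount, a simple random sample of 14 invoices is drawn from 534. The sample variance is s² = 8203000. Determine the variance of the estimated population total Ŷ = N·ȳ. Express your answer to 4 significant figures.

Var(Ŷ) = N²·Var(ȳ) = N²·(1 − n/N)·s²/n.
f = 14/534 = 0.02621723; Var(ȳ) = 0.97378277·8203000/14 = 570567.15.
Var(Ŷ) = 534² · 570567.15 = 1.6270065 × 10^11.

1.627 × 10^11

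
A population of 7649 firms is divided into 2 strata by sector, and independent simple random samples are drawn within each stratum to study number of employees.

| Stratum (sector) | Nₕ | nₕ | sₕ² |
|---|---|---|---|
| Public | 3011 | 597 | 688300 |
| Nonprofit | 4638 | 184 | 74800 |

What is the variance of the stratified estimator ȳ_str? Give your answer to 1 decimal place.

286.8

Var(ȳ_str) = Σₕ Wₕ²(1 − fₕ)sₕ²/nₕ with Wₕ = Nₕ/N, N = 7649.
Public: Wₕ = 0.39364623; term = 0.39364623²·(1 − 0.19827300)·688300/597 = 143.23269.
Nonprofit: Wₕ = 0.60635377; term = 0.60635377²·(1 − 0.03967227)·74800/184 = 143.53421.
Sum = 286.7669.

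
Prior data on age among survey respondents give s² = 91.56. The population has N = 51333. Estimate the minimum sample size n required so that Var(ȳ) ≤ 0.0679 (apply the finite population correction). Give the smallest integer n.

Without fpc, n₀ = s²/D = 91.56/0.0679 = 1348.4536.
With fpc, (1 − n/N)·s²/n ≤ D requires n ≥ n₀/(1 + n₀/N) = 1348.4536/(1 + 1348.4536/51333) = 1313.9381.
Rounding up, n = 1314.

1314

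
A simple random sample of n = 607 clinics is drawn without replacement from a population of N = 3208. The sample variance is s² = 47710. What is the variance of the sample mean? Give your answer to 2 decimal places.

63.73

Under SRS without replacement, Var(ȳ) = (1 − f)·s²/n with f = n/N = 607/3208 = 0.18921446.
Var(ȳ) = (1 − 0.18921446)·47710/607 = 0.81078554·78.599671 = 63.727476.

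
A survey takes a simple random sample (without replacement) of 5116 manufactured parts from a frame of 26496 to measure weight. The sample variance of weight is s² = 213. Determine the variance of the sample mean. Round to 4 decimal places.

0.0336

Under SRS without replacement, Var(ȳ) = (1 − f)·s²/n with f = n/N = 5116/26496 = 0.19308575.
Var(ȳ) = (1 − 0.19308575)·213/5116 = 0.80691425·0.041634089 = 0.03359514.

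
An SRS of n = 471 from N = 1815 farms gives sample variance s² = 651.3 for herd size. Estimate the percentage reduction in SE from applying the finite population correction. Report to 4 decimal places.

13.9479

f = n/N = 471/1815 = 0.25950413.
SE_no-fpc = √(s²/n) = 1.1759263; SE_fpc = √((1−f)s²/n) = 1.0119089.
Ratio = √(1−f) = 0.86052070. Reduction = 100·(1 − 0.86052070) = 13.9479%.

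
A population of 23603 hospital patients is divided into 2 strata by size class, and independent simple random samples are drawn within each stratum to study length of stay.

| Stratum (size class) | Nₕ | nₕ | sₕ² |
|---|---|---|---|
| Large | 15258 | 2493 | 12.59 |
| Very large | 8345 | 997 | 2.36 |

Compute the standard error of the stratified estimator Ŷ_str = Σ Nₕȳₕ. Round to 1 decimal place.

1062.4

Var(Ŷ_str) = Σₕ Nₕ²(1 − fₕ)sₕ²/nₕ.
Large: 15258²·(1 − 2493/15258)·12.59/2493 = 983607.61.
Very large: 8345²·(1 − 997/8345)·2.36/997 = 145148.43.
Sum = 1.128756 × 10^6.
SE = √(1.128756 × 10^6) = 1062.4.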